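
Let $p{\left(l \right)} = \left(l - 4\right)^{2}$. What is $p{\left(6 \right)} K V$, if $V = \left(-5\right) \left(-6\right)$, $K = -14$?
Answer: $-1680$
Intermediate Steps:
$V = 30$
$p{\left(l \right)} = \left(-4 + l\right)^{2}$
$p{\left(6 \right)} K V = \left(-4 + 6\right)^{2} \left(-14\right) 30 = 2^{2} \left(-14\right) 30 = 4 \left(-14\right) 30 = \left(-56\right) 30 = -1680$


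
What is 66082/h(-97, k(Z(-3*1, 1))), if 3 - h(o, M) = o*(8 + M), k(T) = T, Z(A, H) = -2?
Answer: 66082/585 ≈ 112.96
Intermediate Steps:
h(o, M) = 3 - o*(8 + M)
66082/h(-97, k(Z(-3*1, 1))) = 66082/(3 - 8*(-97) - 1*(-2)*(-97)) = 66082/(3 + 776 - 194) = 66082/585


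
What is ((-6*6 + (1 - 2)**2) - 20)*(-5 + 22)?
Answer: -935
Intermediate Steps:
((-6*6 + (1 - 2)**2) - 20)*(-5 + 22) = ((-36 + (-1)**2) - 20)*17 = ((-36 + 1) - 20)*17 = (-35 - 20)*17 = -55*17 = -935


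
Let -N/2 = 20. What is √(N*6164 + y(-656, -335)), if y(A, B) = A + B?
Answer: I*√247551 ≈ 497.54*I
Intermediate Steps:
N = -40 (N = -2*20 = -40)
√(N*6164 + y(-656, -335)) = √(-40*6164 + (-656 - 335)) = √(-246560 - 991) = √(-247551) = I*√247551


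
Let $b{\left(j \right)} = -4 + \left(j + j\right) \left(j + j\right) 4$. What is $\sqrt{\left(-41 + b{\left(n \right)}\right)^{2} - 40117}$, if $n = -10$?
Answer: $6 \sqrt{66053} \approx 1542.0$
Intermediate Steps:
$b{\left(j \right)} = -4 + 16 j^{2}$ ($b{\left(j \right)} = -4 + 2 j 2 j 4 = -4 + 4 j^{2} \cdot 4 = -4 + 16 j^{2}$)
$\sqrt{\left(-41 + b{\left(n \right)}\right)^{2} - 40117} = \sqrt{\left(-41 - \left(4 - 16 \left(-10\right)^{2}\right)\right)^{2} - 40117} = \sqrt{\left(-41 + \left(-4 + 16 \cdot 100\right)\right)^{2} - 40117} = \sqrt{\left(-41 + \left(-4 + 1600\right)\right)^{2} - 40117} = \sqrt{\left(-41 + 1596\right)^{2} - 40117} = \sqrt{1555^{2} - 40117} = \sqrt{2418025 - 40117} = \sqrt{2377908} = 6 \sqrt{66053}$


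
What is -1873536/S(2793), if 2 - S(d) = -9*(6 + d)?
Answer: -267648/3599 ≈ -74.367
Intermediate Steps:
S(d) = 56 + 9*d (S(d) = 2 - (-9)*(6 + d) = 2 - (-54 - 9*d) = 2 + (54 + 9*d) = 56 + 9*d)
-1873536/S(2793) = -1873536/(56 + 9*2793) = -1873536/(56 + 25137) = -1873536/25193 = -1873536*1/25193 = -267648/3599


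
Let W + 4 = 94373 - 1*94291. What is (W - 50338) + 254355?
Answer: 204095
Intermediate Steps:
W = 78 (W = -4 + (94373 - 1*94291) = -4 + (94373 - 94291) = -4 + 82 = 78)
(W - 50338) + 254355 = (78 - 50338) + 254355 = -50260 + 254355 = 204095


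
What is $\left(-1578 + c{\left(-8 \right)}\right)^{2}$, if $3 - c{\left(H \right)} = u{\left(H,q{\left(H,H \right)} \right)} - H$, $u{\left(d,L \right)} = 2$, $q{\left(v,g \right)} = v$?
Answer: $2512225$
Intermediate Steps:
$c{\left(H \right)} = 1 + H$ ($c{\left(H \right)} = 3 - \left(2 - H\right) = 3 + \left(-2 + H\right) = 1 + H$)
$\left(-1578 + c{\left(-8 \right)}\right)^{2} = \left(-1578 + \left(1 - 8\right)\right)^{2} = \left(-1578 - 7\right)^{2} = \left(-1585\right)^{2} = 2512225$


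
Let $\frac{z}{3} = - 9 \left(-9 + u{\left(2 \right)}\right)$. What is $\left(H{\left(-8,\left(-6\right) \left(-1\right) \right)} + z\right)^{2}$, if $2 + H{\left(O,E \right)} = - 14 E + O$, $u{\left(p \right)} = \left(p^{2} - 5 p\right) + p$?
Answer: $66049$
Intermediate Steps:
$u{\left(p \right)} = p^{2} - 4 p$
$H{\left(O,E \right)} = -2 + O - 14 E$ ($H{\left(O,E \right)} = -2 - \left(- O + 14 E\right) = -2 + O - 14 E$)
$z = 351$ ($z = 3 \left(- 9 \left(-9 + 2 \left(-4 + 2\right)\right)\right) = 3 \left(- 9 \left(-9 + 2 \left(-2\right)\right)\right) = 3 \left(- 9 \left(-9 - 4\right)\right) = 3 \left(\left(-9\right) \left(-13\right)\right) = 3 \cdot 117 = 351$)
$\left(H{\left(-8,\left(-6\right) \left(-1\right) \right)} + z\right)^{2} = \left(\left(-2 - 8 - 14 \left(\left(-6\right) \left(-1\right)\right)\right) + 351\right)^{2} = \left(\left(-2 - 8 - 84\right) + 351\right)^{2} = \left(-94 + 351\right)^{2} = 257^{2} = 66049$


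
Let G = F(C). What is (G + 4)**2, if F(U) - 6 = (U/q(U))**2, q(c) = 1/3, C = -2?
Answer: 2116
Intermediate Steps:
q(c) = 1/3
F(U) = 6 + 9*U**2 (F(U) = 6 + (U/(1/3))**2 = 6 + (U*3)**2 = 6 + (3*U)**2 = 6 + 9*U**2)
G = 42 (G = 6 + 9*(-2)**2 = 6 + 9*4 = 6 + 36 = 42)
(G + 4)**2 = (42 + 4)**2 = 46**2 = 2116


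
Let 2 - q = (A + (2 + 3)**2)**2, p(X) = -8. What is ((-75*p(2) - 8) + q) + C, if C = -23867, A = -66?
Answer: -24954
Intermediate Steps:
q = -1679 (q = 2 - (-66 + (2 + 3)**2)**2 = 2 - (-66 + 5**2)**2 = 2 - (-66 + 25)**2 = 2 - 1*(-41)**2 = 2 - 1*1681 = 2 - 1681 = -1679)
((-75*p(2) - 8) + q) + C = ((-75*(-8) - 8) - 1679) - 23867 = ((600 - 8) - 1679) - 23867 = (592 - 1679) - 23867 = -1087 - 23867 = -24954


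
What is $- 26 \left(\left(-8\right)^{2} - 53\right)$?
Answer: $-286$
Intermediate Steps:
$- 26 \left(\left(-8\right)^{2} - 53\right) = - 26 \left(64 - 53\right) = \left(-26\right) 11 = -286$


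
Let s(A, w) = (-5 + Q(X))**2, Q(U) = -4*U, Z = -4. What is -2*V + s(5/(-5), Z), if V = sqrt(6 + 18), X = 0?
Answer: 25 - 4*sqrt(6) ≈ 15.202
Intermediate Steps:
s(A, w) = 25 (s(A, w) = (-5 - 4*0)**2 = (-5 + 0)**2 = (-5)**2 = 25)
V = 2*sqrt(6) (V = sqrt(24) = 2*sqrt(6) ≈ 4.8990)
-2*V + s(5/(-5), Z) = -4*sqrt(6) + 25 = 25 - 4*sqrt(6)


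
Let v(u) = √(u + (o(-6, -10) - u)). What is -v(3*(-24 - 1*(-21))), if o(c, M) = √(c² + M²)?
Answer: -2^(¾)*17^(¼) ≈ -3.4150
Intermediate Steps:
o(c, M) = √(M² + c²)
v(u) = 2^(¾)*17^(¼) (v(u) = √(u + (√((-10)² + (-6)²) - u)) = √(u + (√(100 + 36) - u)) = √(u + (√136 - u)) = √(u + (2*√34 - u)) = √(u + (-u + 2*√34)) = √(2*√34) = 2^(¾)*17^(¼))
-v(3*(-24 - 1*(-21))) = -2^(¾)*17^(¼)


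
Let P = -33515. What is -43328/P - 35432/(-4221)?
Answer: 1370390968/141466815 ≈ 9.6870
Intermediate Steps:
-43328/P - 35432/(-4221) = -43328/(-33515) - 35432/(-4221) = -43328*(-1/33515) - 35432*(-1/4221) = 43328/33515 + 35432/4221 = 1370390968/141466815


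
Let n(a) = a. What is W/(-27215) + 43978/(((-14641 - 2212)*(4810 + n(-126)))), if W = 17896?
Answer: -706948647131/1074168593090 ≈ -0.65814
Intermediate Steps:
W/(-27215) + 43978/(((-14641 - 2212)*(4810 + n(-126)))) = 17896/(-27215) + 43978/(((-14641 - 2212)*(4810 - 126))) = 17896*(-1/27215) + 43978/((-16853*4684)) = -17896/27215 + 43978/(-78939452) = -17896/27215 + 43978*(-1/78939452) = -17896/27215 - 21989/39469726 = -706948647131/1074168593090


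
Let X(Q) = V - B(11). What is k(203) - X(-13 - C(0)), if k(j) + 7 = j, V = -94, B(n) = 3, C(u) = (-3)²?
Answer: 293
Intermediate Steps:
C(u) = 9
X(Q) = -97 (X(Q) = -94 - 1*3 = -94 - 3 = -97)
k(j) = -7 + j
k(203) - X(-13 - C(0)) = (-7 + 203) - 1*(-97) = 196 + 97 = 293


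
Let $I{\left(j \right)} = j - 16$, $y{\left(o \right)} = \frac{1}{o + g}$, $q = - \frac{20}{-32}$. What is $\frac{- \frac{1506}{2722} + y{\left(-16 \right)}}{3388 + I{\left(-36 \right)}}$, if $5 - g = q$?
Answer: $- \frac{80917}{422247528} \approx -0.00019163$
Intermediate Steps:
$q = \frac{5}{8}$ ($q = \left(-20\right) \left(- \frac{1}{32}\right) = \frac{5}{8} \approx 0.625$)
$g = \frac{35}{8}$ ($g = 5 - \frac{5}{8} = \frac{35}{8} \approx 4.375$)
$y{\left(o \right)} = \frac{1}{\frac{35}{8} + o}$ ($y{\left(o \right)} = \frac{1}{o + \frac{35}{8}} = \frac{1}{\frac{35}{8} + o}$)
$I{\left(j \right)} = -16 + j$
$\frac{- \frac{1506}{2722} + y{\left(-16 \right)}}{3388 + I{\left(-36 \right)}} = \frac{- \frac{1506}{2722} + \frac{8}{35 + 8 \left(-16\right)}}{3388 - 52} = \frac{\left(-1506\right) \frac{1}{2722} + \frac{8}{35 - 128}}{3388 - 52} = \frac{- \frac{753}{1361} + \frac{8}{-93}}{3336} = \left(- \frac{753}{1361} + 8 \left(- \frac{1}{93}\right)\right) \frac{1}{3336} = \left(- \frac{753}{1361} - \frac{8}{93}\right) \frac{1}{3336} = \left(- \frac{80917}{126573}\right) \frac{1}{3336} = - \frac{80917}{422247528}$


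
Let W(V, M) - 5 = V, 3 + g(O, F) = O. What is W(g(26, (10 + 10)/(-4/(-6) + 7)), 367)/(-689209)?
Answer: -28/689209 ≈ -4.0626e-5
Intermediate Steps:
g(O, F) = -3 + O
W(V, M) = 5 + V
W(g(26, (10 + 10)/(-4/(-6) + 7)), 367)/(-689209) = (5 + (-3 + 26))/(-689209) = (5 + 23)*(-1/689209) = 28*(-1/689209) = -28/689209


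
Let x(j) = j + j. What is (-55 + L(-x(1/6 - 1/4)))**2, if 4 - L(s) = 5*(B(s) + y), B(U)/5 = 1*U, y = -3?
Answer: 58081/36 ≈ 1613.4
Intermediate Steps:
x(j) = 2*j
B(U) = 5*U (B(U) = 5*(1*U) = 5*U)
L(s) = 19 - 25*s (L(s) = 4 - 5*(5*s - 3) = 4 - 5*(-3 + 5*s) = 4 - (-15 + 25*s) = 4 + (15 - 25*s) = 19 - 25*s)
(-55 + L(-x(1/6 - 1/4)))**2 = (-55 + (19 - (-25)*2*(1/6 - 1/4)))**2 = (-55 + (19 - (-25)*2*(-1/12)))**2 = (-55 + (19 - (-25)*(-1)/6))**2 = (-55 + (19 - 25*1/6))**2 = (-55 + (19 - 25/6))**2 = (-55 + 89/6)**2 = (-241/6)**2 = 58081/36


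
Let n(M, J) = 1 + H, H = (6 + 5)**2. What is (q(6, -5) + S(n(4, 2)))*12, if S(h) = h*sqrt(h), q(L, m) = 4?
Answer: 48 + 1464*sqrt(122) ≈ 16218.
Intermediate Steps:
H = 121 (H = 11**2 = 121)
n(M, J) = 122 (n(M, J) = 1 + 121 = 122)
S(h) = h**(3/2)
(q(6, -5) + S(n(4, 2)))*12 = (4 + 122**(3/2))*12 = (4 + 122*sqrt(122))*12 = 48 + 1464*sqrt(122)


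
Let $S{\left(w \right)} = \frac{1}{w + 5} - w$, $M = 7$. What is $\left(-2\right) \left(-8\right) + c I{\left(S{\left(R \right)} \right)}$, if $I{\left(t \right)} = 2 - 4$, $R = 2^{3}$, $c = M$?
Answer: $2$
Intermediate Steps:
$c = 7$
$R = 8$
$S{\left(w \right)} = \frac{1}{5 + w} - w$
$I{\left(t \right)} = -2$ ($I{\left(t \right)} = 2 - 4 = -2$)
$\left(-2\right) \left(-8\right) + c I{\left(S{\left(R \right)} \right)} = \left(-2\right) \left(-8\right) + 7 \left(-2\right) = 16 - 14 = 2$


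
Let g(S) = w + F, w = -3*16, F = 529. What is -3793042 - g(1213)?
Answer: -3793523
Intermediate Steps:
w = -48
g(S) = 481 (g(S) = -48 + 529 = 481)
-3793042 - g(1213) = -3793042 - 1*481 = -3793042 - 481 = -3793523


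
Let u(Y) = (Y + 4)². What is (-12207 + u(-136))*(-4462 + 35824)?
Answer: 163615554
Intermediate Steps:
u(Y) = (4 + Y)²
(-12207 + u(-136))*(-4462 + 35824) = (-12207 + (4 - 136)²)*(-4462 + 35824) = (-12207 + (-132)²)*31362 = (-12207 + 17424)*31362 = 5217*31362 = 163615554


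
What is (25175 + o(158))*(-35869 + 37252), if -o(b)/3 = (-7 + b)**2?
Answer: -59784324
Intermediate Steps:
o(b) = -3*(-7 + b)**2
(25175 + o(158))*(-35869 + 37252) = (25175 - 3*(-7 + 158)**2)*(-35869 + 37252) = (25175 - 3*151**2)*1383 = (25175 - 3*22801)*1383 = (25175 - 68403)*1383 = -43228*1383 = -59784324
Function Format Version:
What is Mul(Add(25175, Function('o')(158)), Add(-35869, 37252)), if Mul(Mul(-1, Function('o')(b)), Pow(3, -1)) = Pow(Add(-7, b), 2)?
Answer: -59784324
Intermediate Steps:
Function('o')(b) = Mul(-3, Pow(Add(-7, b), 2))
Mul(Add(25175, Function('o')(158)), Add(-35869, 37252)) = Mul(Add(25175, Mul(-3, Pow(Add(-7, 158), 2))), Add(-35869, 37252)) = Mul(Add(25175, Mul(-3, Pow(151, 2))), 1383) = Mul(Add(25175, Mul(-3, 22801)), 1383) = Mul(Add(25175, -68403), 1383) = Mul(-43228, 1383) = -59784324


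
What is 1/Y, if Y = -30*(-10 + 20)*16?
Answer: -1/4800 ≈ -0.00020833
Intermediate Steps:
Y = -4800 (Y = -30*10*16 = -300*16 = -4800)
1/Y = 1/(-4800) = -1/4800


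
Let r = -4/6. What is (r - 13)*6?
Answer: -82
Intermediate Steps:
r = -⅔ (r = -4*⅙ = -⅔ ≈ -0.66667)
(r - 13)*6 = (-⅔ - 13)*6 = -41/3*6 = -82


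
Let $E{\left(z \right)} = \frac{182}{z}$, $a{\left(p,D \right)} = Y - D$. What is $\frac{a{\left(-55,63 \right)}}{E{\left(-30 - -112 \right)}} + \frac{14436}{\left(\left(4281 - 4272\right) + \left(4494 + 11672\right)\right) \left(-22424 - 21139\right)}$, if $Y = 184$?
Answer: $\frac{89632709791}{1644140225} \approx 54.516$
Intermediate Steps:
$a{\left(p,D \right)} = 184 - D$
$\frac{a{\left(-55,63 \right)}}{E{\left(-30 - -112 \right)}} + \frac{14436}{\left(\left(4281 - 4272\right) + \left(4494 + 11672\right)\right) \left(-22424 - 21139\right)} = \frac{184 - 63}{182 \frac{1}{-30 - -112}} + \frac{14436}{\left(\left(4281 - 4272\right) + \left(4494 + 11672\right)\right) \left(-22424 - 21139\right)} = \frac{184 - 63}{182 \frac{1}{-30 + 112}} + \frac{14436}{\left(\left(4281 - 4272\right) + 16166\right) \left(-43563\right)} = \frac{121}{182 \cdot \frac{1}{82}} + \frac{14436}{\left(9 + 16166\right) \left(-43563\right)} = \frac{121}{182 \cdot \frac{1}{82}} + \frac{14436}{16175 \left(-43563\right)} = \frac{121}{\frac{91}{41}} + \frac{14436}{-704631525} = 121 \cdot \frac{41}{91} + 14436 \left(- \frac{1}{704631525}\right) = \frac{4961}{91} - \frac{4812}{234877175} = \frac{89632709791}{1644140225}$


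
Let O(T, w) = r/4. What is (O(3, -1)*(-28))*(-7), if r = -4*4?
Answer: -784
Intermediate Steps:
r = -16
O(T, w) = -4 (O(T, w) = -16/4 = -16*¼ = -4)
(O(3, -1)*(-28))*(-7) = -4*(-28)*(-7) = 112*(-7) = -784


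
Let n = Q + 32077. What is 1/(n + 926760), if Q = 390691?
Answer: 1/1349528 ≈ 7.4100e-7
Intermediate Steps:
n = 422768 (n = 390691 + 32077 = 422768)
1/(n + 926760) = 1/(422768 + 926760) = 1/1349528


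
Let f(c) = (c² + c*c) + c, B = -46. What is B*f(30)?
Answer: -84180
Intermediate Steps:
f(c) = c + 2*c² (f(c) = (c² + c²) + c = 2*c² + c = c + 2*c²)
B*f(30) = -1380*(1 + 2*30) = -1380*(1 + 60) = -1380*61 = -46*1830 = -84180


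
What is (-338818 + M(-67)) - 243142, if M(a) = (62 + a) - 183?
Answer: -582148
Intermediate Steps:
M(a) = -121 + a
(-338818 + M(-67)) - 243142 = (-338818 + (-121 - 67)) - 243142 = (-338818 - 188) - 243142 = -339006 - 243142 = -582148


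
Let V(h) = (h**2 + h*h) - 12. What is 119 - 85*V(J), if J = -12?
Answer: -23341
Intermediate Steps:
V(h) = -12 + 2*h**2 (V(h) = (h**2 + h**2) - 12 = 2*h**2 - 12 = -12 + 2*h**2)
119 - 85*V(J) = 119 - 85*(-12 + 2*(-12)**2) = 119 - 85*(-12 + 2*144) = 119 - 85*(-12 + 288) = 119 - 85*276 = 119 - 23460 = -23341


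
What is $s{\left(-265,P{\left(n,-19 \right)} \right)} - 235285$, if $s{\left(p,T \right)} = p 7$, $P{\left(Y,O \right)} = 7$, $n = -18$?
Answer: $-237140$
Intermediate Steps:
$s{\left(p,T \right)} = 7 p$
$s{\left(-265,P{\left(n,-19 \right)} \right)} - 235285 = 7 \left(-265\right) - 235285 = -1855 - 235285 = -237140$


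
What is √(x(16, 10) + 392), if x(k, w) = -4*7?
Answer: 2*√91 ≈ 19.079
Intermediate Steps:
x(k, w) = -28
√(x(16, 10) + 392) = √(-28 + 392) = √364 = 2*√91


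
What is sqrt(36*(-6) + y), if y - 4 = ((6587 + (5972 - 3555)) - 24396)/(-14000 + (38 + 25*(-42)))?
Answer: 2*I*sqrt(82543899)/1251 ≈ 14.525*I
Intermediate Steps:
y = 18860/3753 (y = 4 + ((6587 + (5972 - 3555)) - 24396)/(-14000 + (38 + 25*(-42))) = 4 + ((6587 + 2417) - 24396)/(-14000 + (38 - 1050)) = 4 + (9004 - 24396)/(-14000 - 1012) = 4 - 15392/(-15012) = 4 - 15392*(-1/15012) = 4 + 3848/3753 = 18860/3753 ≈ 5.0253)
sqrt(36*(-6) + y) = sqrt(36*(-6) + 18860/3753) = sqrt(-216 + 18860/3753) = sqrt(-791788/3753) = 2*I*sqrt(82543899)/1251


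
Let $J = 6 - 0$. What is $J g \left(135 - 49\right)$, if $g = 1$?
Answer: $516$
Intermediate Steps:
$J = 6$ ($J = 6 + 0 = 6$)
$J g \left(135 - 49\right) = 6 \cdot 1 \left(135 - 49\right) = 6 \cdot 86 = 516$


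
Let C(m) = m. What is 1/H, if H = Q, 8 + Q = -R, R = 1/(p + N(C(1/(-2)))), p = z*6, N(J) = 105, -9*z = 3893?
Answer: -7471/59765 ≈ -0.12501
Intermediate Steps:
z = -3893/9 (z = -1/9*3893 = -3893/9 ≈ -432.56)
p = -7786/3 (p = -3893/9*6 = -7786/3 ≈ -2595.3)
R = -3/7471 (R = 1/(-7786/3 + 105) = 1/(-7471/3) = -3/7471 ≈ -0.00040155)
Q = -59765/7471 (Q = -8 - 1*(-3/7471) = -8 + 3/7471 = -59765/7471 ≈ -7.9996)
H = -59765/7471 ≈ -7.9996
1/H = 1/(-59765/7471) = -7471/59765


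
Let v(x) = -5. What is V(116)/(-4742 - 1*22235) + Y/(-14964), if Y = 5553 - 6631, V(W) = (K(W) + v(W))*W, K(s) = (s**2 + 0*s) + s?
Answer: -11760421501/201841914 ≈ -58.266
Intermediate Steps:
K(s) = s + s**2 (K(s) = (s**2 + 0) + s = s**2 + s = s + s**2)
V(W) = W*(-5 + W*(1 + W)) (V(W) = (W*(1 + W) - 5)*W = (-5 + W*(1 + W))*W = W*(-5 + W*(1 + W)))
Y = -1078
V(116)/(-4742 - 1*22235) + Y/(-14964) = (116*(-5 + 116*(1 + 116)))/(-4742 - 1*22235) - 1078/(-14964) = (116*(-5 + 116*117))/(-4742 - 22235) - 1078*(-1/14964) = (116*(-5 + 13572))/(-26977) + 539/7482 = (116*13567)*(-1/26977) + 539/7482 = 1573772*(-1/26977) + 539/7482 = -1573772/26977 + 539/7482 = -11760421501/201841914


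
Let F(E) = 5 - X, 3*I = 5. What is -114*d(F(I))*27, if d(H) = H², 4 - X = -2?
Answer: -3078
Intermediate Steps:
X = 6 (X = 4 - 1*(-2) = 4 + 2 = 6)
I = 5/3 (I = (⅓)*5 = 5/3 ≈ 1.6667)
F(E) = -1 (F(E) = 5 - 1*6 = 5 - 6 = -1)
-114*d(F(I))*27 = -114*(-1)²*27 = -114*1*27 = -114*27 = -3078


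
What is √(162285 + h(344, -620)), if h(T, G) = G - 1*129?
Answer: 16*√631 ≈ 401.92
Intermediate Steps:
h(T, G) = -129 + G (h(T, G) = G - 129 = -129 + G)
√(162285 + h(344, -620)) = √(162285 + (-129 - 620)) = √(162285 - 749) = √161536 = 16*√631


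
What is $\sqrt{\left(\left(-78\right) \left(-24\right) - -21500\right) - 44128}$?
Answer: $2 i \sqrt{5189} \approx 144.07 i$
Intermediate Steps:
$\sqrt{\left(\left(-78\right) \left(-24\right) - -21500\right) - 44128} = \sqrt{\left(1872 + 21500\right) - 44128} = \sqrt{23372 - 44128} = \sqrt{-20756} = 2 i \sqrt{5189}$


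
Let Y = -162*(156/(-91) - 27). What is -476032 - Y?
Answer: -3364786/7 ≈ -4.8068e+5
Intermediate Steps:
Y = 32562/7 (Y = -162*(156*(-1/91) - 27) = -162*(-12/7 - 27) = -162*(-201/7) = 32562/7 ≈ 4651.7)
-476032 - Y = -476032 - 1*32562/7 = -476032 - 32562/7 = -3364786/7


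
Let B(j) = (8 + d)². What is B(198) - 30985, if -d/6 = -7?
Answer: -28485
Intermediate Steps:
d = 42 (d = -6*(-7) = 42)
B(j) = 2500 (B(j) = (8 + 42)² = 50² = 2500)
B(198) - 30985 = 2500 - 30985 = -28485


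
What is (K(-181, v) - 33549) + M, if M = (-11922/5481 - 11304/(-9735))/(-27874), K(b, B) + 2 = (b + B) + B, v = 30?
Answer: -2782219952484613/82627107255 ≈ -33672.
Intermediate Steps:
K(b, B) = -2 + b + 2*B (K(b, B) = -2 + ((b + B) + B) = -2 + ((B + b) + B) = -2 + (b + 2*B) = -2 + b + 2*B)
M = 3005747/82627107255 (M = (-11922*1/5481 - 11304*(-1/9735))*(-1/27874) = (-3974/1827 + 3768/3245)*(-1/27874) = -6011494/5928615*(-1/27874) = 3005747/82627107255 ≈ 3.6377e-5)
(K(-181, v) - 33549) + M = ((-2 - 181 + 2*30) - 33549) + 3005747/82627107255 = ((-2 - 181 + 60) - 33549) + 3005747/82627107255 = (-123 - 33549) + 3005747/82627107255 = -33672 + 3005747/82627107255 = -2782219952484613/82627107255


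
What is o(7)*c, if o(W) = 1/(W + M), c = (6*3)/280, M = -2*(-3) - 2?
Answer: 9/1540 ≈ 0.0058442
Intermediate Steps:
M = 4 (M = 6 - 2 = 4)
c = 9/140 (c = 18*(1/280) = 9/140 ≈ 0.064286)
o(W) = 1/(4 + W) (o(W) = 1/(W + 4) = 1/(4 + W))
o(7)*c = (9/140)/(4 + 7) = (9/140)/11 = (1/11)*(9/140) = 9/1540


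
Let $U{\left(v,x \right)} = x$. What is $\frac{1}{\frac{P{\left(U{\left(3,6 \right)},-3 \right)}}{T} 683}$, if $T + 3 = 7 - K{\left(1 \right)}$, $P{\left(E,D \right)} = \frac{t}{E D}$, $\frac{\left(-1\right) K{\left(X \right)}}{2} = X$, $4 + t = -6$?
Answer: $\frac{54}{3415} \approx 0.015813$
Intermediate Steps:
$t = -10$ ($t = -4 - 6 = -10$)
$K{\left(X \right)} = - 2 X$
$P{\left(E,D \right)} = - \frac{10}{D E}$ ($P{\left(E,D \right)} = - \frac{10}{E D} = - \frac{10}{D E}$)
$T = 6$ ($T = -3 + \left(7 - \left(-2\right) 1\right) = -3 + \left(7 - -2\right) = -3 + \left(7 + 2\right) = -3 + 9 = 6$)
$\frac{1}{\frac{P{\left(U{\left(3,6 \right)},-3 \right)}}{T} 683} = \frac{1}{\frac{\left(-10\right) \frac{1}{-3} \cdot \frac{1}{6}}{6} \cdot 683} = \frac{1}{\left(-10\right) \left(- \frac{1}{3}\right) \frac{1}{6} \cdot \frac{1}{6} \cdot 683} = \frac{1}{\frac{5}{9} \cdot \frac{1}{6} \cdot 683} = \frac{1}{\frac{5}{54} \cdot 683} = \frac{1}{\frac{3415}{54}} = \frac{54}{3415}$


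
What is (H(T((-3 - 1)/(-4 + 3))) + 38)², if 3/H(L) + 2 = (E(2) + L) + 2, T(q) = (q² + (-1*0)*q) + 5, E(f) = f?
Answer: 769129/529 ≈ 1453.9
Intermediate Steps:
T(q) = 5 + q² (T(q) = (q² + 0*q) + 5 = (q² + 0) + 5 = q² + 5 = 5 + q²)
H(L) = 3/(2 + L) (H(L) = 3/(-2 + ((2 + L) + 2)) = 3/(-2 + (4 + L)) = 3/(2 + L))
(H(T((-3 - 1)/(-4 + 3))) + 38)² = (3/(2 + (5 + ((-3 - 1)/(-4 + 3))²)) + 38)² = (3/(2 + (5 + (-4/(-1))²)) + 38)² = (3/(2 + (5 + (-4*(-1))²)) + 38)² = (3/(2 + (5 + 4²)) + 38)² = (3/(2 + (5 + 16)) + 38)² = (3/(2 + 21) + 38)² = (3/23 + 38)² = (877/23)² = 769129/529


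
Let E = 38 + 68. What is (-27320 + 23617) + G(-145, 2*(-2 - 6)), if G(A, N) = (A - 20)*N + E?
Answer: -957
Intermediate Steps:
E = 106
G(A, N) = 106 + N*(-20 + A) (G(A, N) = (A - 20)*N + 106 = (-20 + A)*N + 106 = N*(-20 + A) + 106 = 106 + N*(-20 + A))
(-27320 + 23617) + G(-145, 2*(-2 - 6)) = (-27320 + 23617) + (106 - 40*(-2 - 6) - 290*(-2 - 6)) = -3703 + (106 - 40*(-8) - 290*(-8)) = -3703 + (106 - 20*(-16) - 145*(-16)) = -3703 + (106 + 320 + 2320) = -3703 + 2746 = -957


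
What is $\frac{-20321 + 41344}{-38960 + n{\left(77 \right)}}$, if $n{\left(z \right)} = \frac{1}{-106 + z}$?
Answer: $- \frac{609667}{1129841} \approx -0.5396$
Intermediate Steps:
$\frac{-20321 + 41344}{-38960 + n{\left(77 \right)}} = \frac{-20321 + 41344}{-38960 + \frac{1}{-106 + 77}} = \frac{21023}{-38960 + \frac{1}{-29}} = \frac{21023}{-38960 - \frac{1}{29}} = \frac{21023}{- \frac{1129841}{29}} = 21023 \left(- \frac{29}{1129841}\right) = - \frac{609667}{1129841}$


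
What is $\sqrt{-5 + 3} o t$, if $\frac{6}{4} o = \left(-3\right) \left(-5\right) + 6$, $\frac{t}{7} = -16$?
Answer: $- 1568 i \sqrt{2} \approx - 2217.5 i$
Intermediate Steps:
$t = -112$ ($t = 7 \left(-16\right) = -112$)
$o = 14$ ($o = \frac{2 \left(\left(-3\right) \left(-5\right) + 6\right)}{3} = \frac{2 \left(15 + 6\right)}{3} = \frac{2}{3} \cdot 21 = 14$)
$\sqrt{-5 + 3} o t = \sqrt{-5 + 3} \cdot 14 \left(-112\right) = \sqrt{-2} \cdot 14 \left(-112\right) = i \sqrt{2} \cdot 14 \left(-112\right) = 14 i \sqrt{2} \left(-112\right) = - 1568 i \sqrt{2}$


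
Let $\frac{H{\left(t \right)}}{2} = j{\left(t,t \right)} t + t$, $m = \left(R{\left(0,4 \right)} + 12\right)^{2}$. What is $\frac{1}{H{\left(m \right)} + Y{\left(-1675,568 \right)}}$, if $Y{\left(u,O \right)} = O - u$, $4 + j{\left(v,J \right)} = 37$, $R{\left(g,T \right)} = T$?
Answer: $\frac{1}{19651} \approx 5.0888 \cdot 10^{-5}$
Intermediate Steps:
$j{\left(v,J \right)} = 33$ ($j{\left(v,J \right)} = -4 + 37 = 33$)
$m = 256$ ($m = \left(4 + 12\right)^{2} = 16^{2} = 256$)
$H{\left(t \right)} = 68 t$ ($H{\left(t \right)} = 2 \left(33 t + t\right) = 2 \cdot 34 t = 68 t$)
$\frac{1}{H{\left(m \right)} + Y{\left(-1675,568 \right)}} = \frac{1}{68 \cdot 256 + \left(568 - -1675\right)} = \frac{1}{17408 + \left(568 + 1675\right)} = \frac{1}{17408 + 2243} = \frac{1}{19651}$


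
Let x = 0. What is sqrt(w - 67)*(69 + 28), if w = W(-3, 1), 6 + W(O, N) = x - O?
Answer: 97*I*sqrt(70) ≈ 811.56*I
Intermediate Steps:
W(O, N) = -6 - O (W(O, N) = -6 + (0 - O) = -6 - O)
w = -3 (w = -6 - 1*(-3) = -6 + 3 = -3)
sqrt(w - 67)*(69 + 28) = sqrt(-3 - 67)*(69 + 28) = sqrt(-70)*97 = (I*sqrt(70))*97 = 97*I*sqrt(70)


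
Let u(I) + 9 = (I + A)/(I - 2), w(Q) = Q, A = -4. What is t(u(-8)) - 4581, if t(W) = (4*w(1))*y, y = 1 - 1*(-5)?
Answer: -4557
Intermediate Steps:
u(I) = -9 + (-4 + I)/(-2 + I) (u(I) = -9 + (I - 4)/(I - 2) = -9 + (-4 + I)/(-2 + I))
y = 6 (y = 1 + 5 = 6)
t(W) = 24 (t(W) = (4*1)*6 = 4*6 = 24)
t(u(-8)) - 4581 = 24 - 4581 = -4557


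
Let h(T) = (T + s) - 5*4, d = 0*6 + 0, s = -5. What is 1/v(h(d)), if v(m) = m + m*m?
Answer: 1/600 ≈ 0.0016667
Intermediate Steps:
d = 0 (d = 0 + 0 = 0)
h(T) = -25 + T (h(T) = (T - 5) - 5*4 = (-5 + T) - 20 = -25 + T)
v(m) = m + m**2
1/v(h(d)) = 1/((-25 + 0)*(1 + (-25 + 0))) = 1/(-25*(1 - 25)) = 1/(-25*(-24)) = 1/600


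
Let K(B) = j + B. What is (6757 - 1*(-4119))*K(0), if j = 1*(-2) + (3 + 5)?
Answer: 65256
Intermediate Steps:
j = 6 (j = -2 + 8 = 6)
K(B) = 6 + B
(6757 - 1*(-4119))*K(0) = (6757 - 1*(-4119))*(6 + 0) = (6757 + 4119)*6 = 10876*6 = 65256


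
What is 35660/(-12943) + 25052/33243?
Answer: -17575456/8780901 ≈ -2.0016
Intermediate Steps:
35660/(-12943) + 25052/33243 = 35660*(-1/12943) + 25052*(1/33243) = -35660/12943 + 25052/33243 = -17575456/8780901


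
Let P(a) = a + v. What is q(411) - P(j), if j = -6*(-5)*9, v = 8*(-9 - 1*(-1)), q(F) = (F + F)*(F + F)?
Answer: 675478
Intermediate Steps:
q(F) = 4*F² (q(F) = (2*F)*(2*F) = 4*F²)
v = -64 (v = 8*(-9 + 1) = 8*(-8) = -64)
j = 270 (j = 30*9 = 270)
P(a) = -64 + a (P(a) = a - 64 = -64 + a)
q(411) - P(j) = 4*411² - (-64 + 270) = 4*168921 - 1*206 = 675684 - 206 = 675478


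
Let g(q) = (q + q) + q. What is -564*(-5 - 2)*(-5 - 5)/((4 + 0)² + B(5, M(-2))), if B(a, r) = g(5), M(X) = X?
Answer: -39480/31 ≈ -1273.5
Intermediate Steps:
g(q) = 3*q (g(q) = 2*q + q = 3*q)
B(a, r) = 15 (B(a, r) = 3*5 = 15)
-564*(-5 - 2)*(-5 - 5)/((4 + 0)² + B(5, M(-2))) = -564*(-5 - 2)*(-5 - 5)/((4 + 0)² + 15) = -(-3948)*(-10/(4² + 15)) = -(-3948)*(-10/(16 + 15)) = -(-3948)*(-10/31) = -(-3948)*(-10*1/31) = -(-3948)*(-10)/31 = -564*70/31 = -39480/31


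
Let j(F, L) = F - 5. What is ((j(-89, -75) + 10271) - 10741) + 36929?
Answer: 36365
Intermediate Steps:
j(F, L) = -5 + F
((j(-89, -75) + 10271) - 10741) + 36929 = (((-5 - 89) + 10271) - 10741) + 36929 = ((-94 + 10271) - 10741) + 36929 = (10177 - 10741) + 36929 = -564 + 36929 = 36365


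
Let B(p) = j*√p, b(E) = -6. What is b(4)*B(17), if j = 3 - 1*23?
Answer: 120*√17 ≈ 494.77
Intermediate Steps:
j = -20 (j = 3 - 23 = -20)
B(p) = -20*√p
b(4)*B(17) = -(-120)*√17 = 120*√17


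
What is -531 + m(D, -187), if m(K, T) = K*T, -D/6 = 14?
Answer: 15177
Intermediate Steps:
D = -84 (D = -6*14 = -84)
-531 + m(D, -187) = -531 - 84*(-187) = -531 + 15708 = 15177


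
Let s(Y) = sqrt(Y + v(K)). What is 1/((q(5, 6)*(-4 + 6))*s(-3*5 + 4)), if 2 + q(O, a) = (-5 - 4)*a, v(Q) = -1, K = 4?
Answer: I*sqrt(3)/672 ≈ 0.0025775*I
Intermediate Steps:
s(Y) = sqrt(-1 + Y) (s(Y) = sqrt(Y - 1) = sqrt(-1 + Y))
q(O, a) = -2 - 9*a (q(O, a) = -2 + (-5 - 4)*a = -2 - 9*a)
1/((q(5, 6)*(-4 + 6))*s(-3*5 + 4)) = 1/(((-2 - 9*6)*(-4 + 6))*sqrt(-1 + (-3*5 + 4))) = 1/(((-2 - 54)*2)*sqrt(-1 + (-15 + 4))) = 1/((-56*2)*sqrt(-1 - 11)) = 1/(-224*I*sqrt(3)) = I*sqrt(3)/672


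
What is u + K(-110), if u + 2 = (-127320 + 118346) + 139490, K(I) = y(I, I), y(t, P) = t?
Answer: 130404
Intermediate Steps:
K(I) = I
u = 130514 (u = -2 + ((-127320 + 118346) + 139490) = -2 + (-8974 + 139490) = -2 + 130516 = 130514)
u + K(-110) = 130514 - 110 = 130404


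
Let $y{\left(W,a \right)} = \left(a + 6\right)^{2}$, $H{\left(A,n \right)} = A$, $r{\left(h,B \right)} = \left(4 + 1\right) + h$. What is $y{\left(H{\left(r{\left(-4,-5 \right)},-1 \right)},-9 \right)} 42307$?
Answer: $380763$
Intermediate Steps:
$r{\left(h,B \right)} = 5 + h$
$y{\left(W,a \right)} = \left(6 + a\right)^{2}$
$y{\left(H{\left(r{\left(-4,-5 \right)},-1 \right)},-9 \right)} 42307 = \left(6 - 9\right)^{2} \cdot 42307 = \left(-3\right)^{2} \cdot 42307 = 9 \cdot 42307 = 380763$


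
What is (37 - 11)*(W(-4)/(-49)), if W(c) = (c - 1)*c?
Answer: -520/49 ≈ -10.612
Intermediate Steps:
W(c) = c*(-1 + c) (W(c) = (-1 + c)*c = c*(-1 + c))
(37 - 11)*(W(-4)/(-49)) = (37 - 11)*(-4*(-1 - 4)/(-49)) = 26*(-4*(-5)*(-1/49)) = 26*(20*(-1/49)) = 26*(-20/49) = -520/49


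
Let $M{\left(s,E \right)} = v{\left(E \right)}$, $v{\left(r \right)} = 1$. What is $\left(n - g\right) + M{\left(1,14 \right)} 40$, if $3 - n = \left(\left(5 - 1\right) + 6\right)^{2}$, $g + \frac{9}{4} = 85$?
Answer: $- \frac{559}{4} \approx -139.75$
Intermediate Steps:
$g = \frac{331}{4}$ ($g = - \frac{9}{4} + 85 = \frac{331}{4} \approx 82.75$)
$M{\left(s,E \right)} = 1$
$n = -97$ ($n = 3 - \left(\left(5 - 1\right) + 6\right)^{2} = 3 - \left(4 + 6\right)^{2} = 3 - 10^{2} = 3 - 100 = -97$)
$\left(n - g\right) + M{\left(1,14 \right)} 40 = \left(-97 - \frac{331}{4}\right) + 1 \cdot 40 = \left(-97 - \frac{331}{4}\right) + 40 = - \frac{719}{4} + 40 = - \frac{559}{4}$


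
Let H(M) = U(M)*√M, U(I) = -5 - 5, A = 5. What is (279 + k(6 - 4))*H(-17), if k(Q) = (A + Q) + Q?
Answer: -2880*I*√17 ≈ -11875.0*I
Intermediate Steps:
U(I) = -10
H(M) = -10*√M
k(Q) = 5 + 2*Q (k(Q) = (5 + Q) + Q = 5 + 2*Q)
(279 + k(6 - 4))*H(-17) = (279 + (5 + 2*(6 - 4)))*(-10*I*√17) = (279 + (5 + 2*2))*(-10*I*√17) = (279 + (5 + 4))*(-10*I*√17) = (279 + 9)*(-10*I*√17) = 288*(-10*I*√17) = -2880*I*√17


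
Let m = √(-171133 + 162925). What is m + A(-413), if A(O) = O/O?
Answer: 1 + 12*I*√57 ≈ 1.0 + 90.598*I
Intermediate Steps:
A(O) = 1
m = 12*I*√57 (m = √(-8208) = 12*I*√57 ≈ 90.598*I)
m + A(-413) = 12*I*√57 + 1 = 1 + 12*I*√57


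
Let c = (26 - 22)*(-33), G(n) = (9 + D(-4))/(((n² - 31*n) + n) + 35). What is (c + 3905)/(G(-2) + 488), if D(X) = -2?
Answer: 373527/48319 ≈ 7.7304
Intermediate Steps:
G(n) = 7/(35 + n² - 30*n) (G(n) = (9 - 2)/(((n² - 31*n) + n) + 35) = 7/((n² - 30*n) + 35) = 7/(35 + n² - 30*n))
c = -132 (c = 4*(-33) = -132)
(c + 3905)/(G(-2) + 488) = (-132 + 3905)/(7/(35 + (-2)² - 30*(-2)) + 488) = 3773/(7/(35 + 4 + 60) + 488) = 3773/(7/99 + 488) = 3773/(48319/99) = 3773*(99/48319) = 373527/48319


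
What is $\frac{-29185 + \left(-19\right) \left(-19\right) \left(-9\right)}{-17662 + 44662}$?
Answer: $- \frac{16217}{13500} \approx -1.2013$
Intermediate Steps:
$\frac{-29185 + \left(-19\right) \left(-19\right) \left(-9\right)}{-17662 + 44662} = \frac{-29185 + 361 \left(-9\right)}{27000} = \left(-29185 - 3249\right) \frac{1}{27000} = \left(-32434\right) \frac{1}{27000} = - \frac{16217}{13500}$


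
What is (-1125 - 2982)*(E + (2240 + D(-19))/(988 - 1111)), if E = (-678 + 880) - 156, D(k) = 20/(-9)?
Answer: -42140558/369 ≈ -1.1420e+5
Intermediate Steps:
D(k) = -20/9 (D(k) = 20*(-⅑) = -20/9)
E = 46 (E = 202 - 156 = 46)
(-1125 - 2982)*(E + (2240 + D(-19))/(988 - 1111)) = (-1125 - 2982)*(46 + (2240 - 20/9)/(988 - 1111)) = -4107*(46 + (20140/9)/(-123)) = -4107*(46 + (20140/9)*(-1/123)) = -4107*(46 - 20140/1107) = -4107*30782/1107 = -42140558/369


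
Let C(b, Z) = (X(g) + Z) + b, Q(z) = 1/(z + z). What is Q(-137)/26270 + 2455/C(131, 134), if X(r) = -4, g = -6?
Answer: 17671040639/1878672780 ≈ 9.4061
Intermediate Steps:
Q(z) = 1/(2*z)
C(b, Z) = -4 + Z + b (C(b, Z) = (-4 + Z) + b = -4 + Z + b)
Q(-137)/26270 + 2455/C(131, 134) = ((½)/(-137))/26270 + 2455/(-4 + 134 + 131) = ((½)*(-1/137))*(1/26270) + 2455/261 = -1/274*1/26270 + 2455*(1/261) = -1/7197980 + 2455/261 = 17671040639/1878672780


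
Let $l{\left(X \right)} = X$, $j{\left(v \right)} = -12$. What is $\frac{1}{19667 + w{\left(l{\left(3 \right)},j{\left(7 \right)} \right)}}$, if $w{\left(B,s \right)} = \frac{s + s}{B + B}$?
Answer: $\frac{1}{19663} \approx 5.0857 \cdot 10^{-5}$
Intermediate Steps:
$w{\left(B,s \right)} = \frac{s}{B}$ ($w{\left(B,s \right)} = \frac{2 s}{2 B} = 2 s \frac{1}{2 B} = \frac{s}{B}$)
$\frac{1}{19667 + w{\left(l{\left(3 \right)},j{\left(7 \right)} \right)}} = \frac{1}{19667 - \frac{12}{3}} = \frac{1}{19667 - 4} = \frac{1}{19663}$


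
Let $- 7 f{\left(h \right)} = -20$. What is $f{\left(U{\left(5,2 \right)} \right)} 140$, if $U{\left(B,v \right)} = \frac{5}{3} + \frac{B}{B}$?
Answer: $400$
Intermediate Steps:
$U{\left(B,v \right)} = \frac{8}{3}$ ($U{\left(B,v \right)} = 5 \cdot \frac{1}{3} + 1 = \frac{5}{3} + 1 = \frac{8}{3}$)
$f{\left(h \right)} = \frac{20}{7}$ ($f{\left(h \right)} = \left(- \frac{1}{7}\right) \left(-20\right) = \frac{20}{7}$)
$f{\left(U{\left(5,2 \right)} \right)} 140 = \frac{20}{7} \cdot 140 = 400$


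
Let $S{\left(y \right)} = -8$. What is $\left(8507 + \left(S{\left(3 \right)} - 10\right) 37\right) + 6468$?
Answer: $14309$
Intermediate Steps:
$\left(8507 + \left(S{\left(3 \right)} - 10\right) 37\right) + 6468 = \left(8507 + \left(-8 - 10\right) 37\right) + 6468 = \left(8507 - 666\right) + 6468 = 7841 + 6468 = 14309$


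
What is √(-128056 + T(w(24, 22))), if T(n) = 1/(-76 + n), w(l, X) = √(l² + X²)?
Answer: √(-19464514 + 512224*√265)/(2*√(38 - √265)) ≈ 357.85*I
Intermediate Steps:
w(l, X) = √(X² + l²)
√(-128056 + T(w(24, 22))) = √(-128056 + 1/(-76 + √(22² + 24²))) = √(-128056 + 1/(-76 + √(484 + 576))) = √(-128056 + 1/(-76 + √1060)) = √(-128056 + 1/(-76 + 2*√265))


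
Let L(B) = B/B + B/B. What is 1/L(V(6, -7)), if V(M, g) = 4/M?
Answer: ½ ≈ 0.50000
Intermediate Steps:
L(B) = 2 (L(B) = 1 + 1 = 2)
1/L(V(6, -7)) = 1/2 = ½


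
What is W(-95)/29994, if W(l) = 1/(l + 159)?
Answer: 1/1919616 ≈ 5.2094e-7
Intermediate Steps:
W(l) = 1/(159 + l)
W(-95)/29994 = 1/((159 - 95)*29994) = (1/29994)/64 = (1/64)*(1/29994) = 1/1919616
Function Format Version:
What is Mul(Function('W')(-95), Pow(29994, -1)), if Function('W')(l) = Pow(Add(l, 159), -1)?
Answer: Rational(1, 1919616) ≈ 5.2094e-7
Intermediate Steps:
Function('W')(l) = Pow(Add(159, l), -1)
Mul(Function('W')(-95), Pow(29994, -1)) = Mul(Pow(Add(159, -95), -1), Pow(29994, -1)) = Mul(Pow(64, -1), Rational(1, 29994)) = Mul(Rational(1, 64), Rational(1, 29994)) = Rational(1, 1919616)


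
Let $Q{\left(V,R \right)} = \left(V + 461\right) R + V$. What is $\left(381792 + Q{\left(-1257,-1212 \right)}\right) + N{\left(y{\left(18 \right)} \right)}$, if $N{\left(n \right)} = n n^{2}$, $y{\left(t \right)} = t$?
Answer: $1351119$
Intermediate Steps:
$Q{\left(V,R \right)} = V + R \left(461 + V\right)$ ($Q{\left(V,R \right)} = \left(461 + V\right) R + V = R \left(461 + V\right) + V = V + R \left(461 + V\right)$)
$N{\left(n \right)} = n^{3}$
$\left(381792 + Q{\left(-1257,-1212 \right)}\right) + N{\left(y{\left(18 \right)} \right)} = \left(381792 - -963495\right) + 18^{3} = \left(381792 - -963495\right) + 5832 = \left(381792 + 963495\right) + 5832 = 1345287 + 5832 = 1351119$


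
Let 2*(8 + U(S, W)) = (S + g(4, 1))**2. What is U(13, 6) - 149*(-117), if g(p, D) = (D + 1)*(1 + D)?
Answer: 35139/2 ≈ 17570.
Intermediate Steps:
g(p, D) = (1 + D)**2 (g(p, D) = (1 + D)*(1 + D) = (1 + D)**2)
U(S, W) = -8 + (4 + S)**2/2 (U(S, W) = -8 + (S + (1 + 1)**2)**2/2 = -8 + (S + 2**2)**2/2 = -8 + (S + 4)**2/2 = -8 + (4 + S)**2/2)
U(13, 6) - 149*(-117) = (1/2)*13*(8 + 13) - 149*(-117) = (1/2)*13*21 + 17433 = 273/2 + 17433 = 35139/2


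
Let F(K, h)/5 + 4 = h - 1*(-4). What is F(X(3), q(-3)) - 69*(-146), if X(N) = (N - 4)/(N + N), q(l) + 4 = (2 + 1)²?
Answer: 10099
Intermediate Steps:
q(l) = 5 (q(l) = -4 + (2 + 1)² = -4 + 3² = -4 + 9 = 5)
X(N) = (-4 + N)/(2*N) (X(N) = (-4 + N)/((2*N)) = (-4 + N)*(1/(2*N)) = (-4 + N)/(2*N))
F(K, h) = 5*h (F(K, h) = -20 + 5*(h - 1*(-4)) = -20 + 5*(h + 4) = -20 + 5*(4 + h) = -20 + (20 + 5*h) = 5*h)
F(X(3), q(-3)) - 69*(-146) = 5*5 - 69*(-146) = 25 + 10074 = 10099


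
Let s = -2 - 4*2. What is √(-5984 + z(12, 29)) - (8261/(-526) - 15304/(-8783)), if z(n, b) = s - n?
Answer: 64506459/4619858 + I*√6006 ≈ 13.963 + 77.498*I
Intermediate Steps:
s = -10 (s = -2 - 8 = -10)
z(n, b) = -10 - n
√(-5984 + z(12, 29)) - (8261/(-526) - 15304/(-8783)) = √(-5984 + (-10 - 1*12)) - (8261/(-526) - 15304/(-8783)) = √(-5984 + (-10 - 12)) - (8261*(-1/526) - 15304*(-1/8783)) = √(-5984 - 22) - (-8261/526 + 15304/8783) = √(-6006) - 1*(-64506459/4619858) = I*√6006 + 64506459/4619858 = 64506459/4619858 + I*√6006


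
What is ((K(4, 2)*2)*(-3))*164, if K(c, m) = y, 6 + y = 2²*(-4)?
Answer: 21648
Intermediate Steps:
y = -22 (y = -6 + 2²*(-4) = -6 + 4*(-4) = -6 - 16 = -22)
K(c, m) = -22
((K(4, 2)*2)*(-3))*164 = (-22*2*(-3))*164 = -44*(-3)*164 = 132*164 = 21648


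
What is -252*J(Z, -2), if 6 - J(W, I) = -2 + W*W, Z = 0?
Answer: -2016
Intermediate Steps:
J(W, I) = 8 - W**2 (J(W, I) = 6 - (-2 + W*W) = 6 - (-2 + W**2) = 6 + (2 - W**2) = 8 - W**2)
-252*J(Z, -2) = -252*(8 - 1*0**2) = -252*(8 - 1*0) = -252*(8 + 0) = -252*8 = -2016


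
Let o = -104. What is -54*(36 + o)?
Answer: 3672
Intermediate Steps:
-54*(36 + o) = -54*(36 - 104) = -54*(-68) = 3672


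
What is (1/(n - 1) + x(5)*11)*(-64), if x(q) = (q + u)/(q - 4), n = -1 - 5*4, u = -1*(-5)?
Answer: -77408/11 ≈ -7037.1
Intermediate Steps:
u = 5
n = -21 (n = -1 - 20 = -21)
x(q) = (5 + q)/(-4 + q) (x(q) = (q + 5)/(q - 4) = (5 + q)/(-4 + q))
(1/(n - 1) + x(5)*11)*(-64) = (1/(-21 - 1) + ((5 + 5)/(-4 + 5))*11)*(-64) = (1/(-22) + (10/1)*11)*(-64) = (-1/22 + (1*10)*11)*(-64) = (-1/22 + 10*11)*(-64) = (-1/22 + 110)*(-64) = (2419/22)*(-64) = -77408/11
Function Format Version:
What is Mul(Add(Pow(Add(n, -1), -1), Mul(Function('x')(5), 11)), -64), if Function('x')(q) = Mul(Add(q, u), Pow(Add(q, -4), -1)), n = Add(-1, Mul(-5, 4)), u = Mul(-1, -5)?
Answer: Rational(-77408, 11) ≈ -7037.1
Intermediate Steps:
u = 5
n = -21 (n = Add(-1, -20) = -21)
Function('x')(q) = Mul(Pow(Add(-4, q), -1), Add(5, q)) (Function('x')(q) = Mul(Add(q, 5), Pow(Add(q, -4), -1)) = Mul(Add(5, q), Pow(Add(-4, q), -1)) = Mul(Pow(Add(-4, q), -1), Add(5, q)))
Mul(Add(Pow(Add(n, -1), -1), Mul(Function('x')(5), 11)), -64) = Mul(Add(Pow(Add(-21, -1), -1), Mul(Mul(Pow(Add(-4, 5), -1), Add(5, 5)), 11)), -64) = Mul(Add(Pow(-22, -1), Mul(Mul(Pow(1, -1), 10), 11)), -64) = Mul(Add(Rational(-1, 22), Mul(Mul(1, 10), 11)), -64) = Mul(Add(Rational(-1, 22), Mul(10, 11)), -64) = Mul(Add(Rational(-1, 22), 110), -64) = Mul(Rational(2419, 22), -64) = Rational(-77408, 11)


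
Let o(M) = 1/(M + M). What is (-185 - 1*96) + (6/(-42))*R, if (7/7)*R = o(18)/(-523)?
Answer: -37034675/131796 ≈ -281.00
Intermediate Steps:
o(M) = 1/(2*M)
R = -1/18828 (R = ((1/2)/18)/(-523) = ((1/2)*(1/18))*(-1/523) = (1/36)*(-1/523) = -1/18828 ≈ -5.3112e-5)
(-185 - 1*96) + (6/(-42))*R = (-185 - 1*96) + (6/(-42))*(-1/18828) = (-185 - 96) - 1/42*6*(-1/18828) = -281 - 1/7*(-1/18828) = -281 + 1/131796 = -37034675/131796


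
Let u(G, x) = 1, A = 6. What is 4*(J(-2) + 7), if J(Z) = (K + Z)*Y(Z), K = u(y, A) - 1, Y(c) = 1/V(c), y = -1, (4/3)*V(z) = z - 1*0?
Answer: 100/3 ≈ 33.333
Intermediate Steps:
V(z) = 3*z/4 (V(z) = 3*(z - 1*0)/4 = 3*(z + 0)/4 = 3*z/4)
Y(c) = 4/(3*c) (Y(c) = 1/(3*c/4) = 4/(3*c))
K = 0 (K = 1 - 1 = 0)
J(Z) = 4/3 (J(Z) = (0 + Z)*(4/(3*Z)) = Z*(4/(3*Z)) = 4/3)
4*(J(-2) + 7) = 4*(4/3 + 7) = 4*(25/3) = 100/3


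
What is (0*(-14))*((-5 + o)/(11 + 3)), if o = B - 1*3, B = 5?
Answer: 0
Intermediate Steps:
o = 2 (o = 5 - 1*3 = 5 - 3 = 2)
(0*(-14))*((-5 + o)/(11 + 3)) = (0*(-14))*((-5 + 2)/(11 + 3)) = 0*(-3/14) = 0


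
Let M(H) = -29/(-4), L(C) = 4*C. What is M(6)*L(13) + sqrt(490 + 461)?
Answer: 377 + sqrt(951) ≈ 407.84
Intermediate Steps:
M(H) = 29/4 (M(H) = -29*(-1/4) = 29/4)
M(6)*L(13) + sqrt(490 + 461) = 29*(4*13)/4 + sqrt(490 + 461) = (29/4)*52 + sqrt(951) = 377 + sqrt(951)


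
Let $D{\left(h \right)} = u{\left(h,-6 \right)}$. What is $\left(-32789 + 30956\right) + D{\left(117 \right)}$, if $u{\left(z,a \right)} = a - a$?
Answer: $-1833$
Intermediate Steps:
$u{\left(z,a \right)} = 0$
$D{\left(h \right)} = 0$
$\left(-32789 + 30956\right) + D{\left(117 \right)} = \left(-32789 + 30956\right) + 0 = -1833 + 0 = -1833$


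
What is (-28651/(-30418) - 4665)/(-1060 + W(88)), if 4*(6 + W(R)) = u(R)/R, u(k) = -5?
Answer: 24969352144/5706979533 ≈ 4.3752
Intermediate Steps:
W(R) = -6 - 5/(4*R) (W(R) = -6 + (-5/R)/4 = -6 - 5/(4*R))
(-28651/(-30418) - 4665)/(-1060 + W(88)) = (-28651/(-30418) - 4665)/(-1060 + (-6 - 5/4/88)) = (-28651*(-1/30418) - 4665)/(-1060 + (-6 - 5/4*1/88)) = (28651/30418 - 4665)/(-1060 + (-6 - 5/352)) = -141871319/(30418*(-1060 - 2117/352)) = -141871319/(30418*(-375237/352)) = -141871319/30418*(-352/375237) = 24969352144/5706979533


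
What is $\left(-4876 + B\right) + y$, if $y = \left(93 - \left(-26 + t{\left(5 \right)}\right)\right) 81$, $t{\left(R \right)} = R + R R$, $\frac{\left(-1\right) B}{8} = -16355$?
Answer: $133173$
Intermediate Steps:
$B = 130840$ ($B = \left(-8\right) \left(-16355\right) = 130840$)
$t{\left(R \right)} = R + R^{2}$
$y = 7209$ ($y = \left(93 + \left(26 - 5 \left(1 + 5\right)\right)\right) 81 = \left(93 + \left(26 - 5 \cdot 6\right)\right) 81 = \left(93 + \left(26 - 30\right)\right) 81 = \left(93 - 4\right) 81 = 89 \cdot 81 = 7209$)
$\left(-4876 + B\right) + y = \left(-4876 + 130840\right) + 7209 = 125964 + 7209 = 133173$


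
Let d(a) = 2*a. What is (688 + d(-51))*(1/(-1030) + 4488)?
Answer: 1354433227/515 ≈ 2.6300e+6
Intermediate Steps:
(688 + d(-51))*(1/(-1030) + 4488) = (688 + 2*(-51))*(1/(-1030) + 4488) = (688 - 102)*(-1/1030 + 4488) = 586*(4622639/1030) = 1354433227/515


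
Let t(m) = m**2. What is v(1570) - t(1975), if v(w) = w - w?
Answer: -3900625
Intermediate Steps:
v(w) = 0
v(1570) - t(1975) = 0 - 1*1975**2 = 0 - 1*3900625 = 0 - 3900625 = -3900625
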